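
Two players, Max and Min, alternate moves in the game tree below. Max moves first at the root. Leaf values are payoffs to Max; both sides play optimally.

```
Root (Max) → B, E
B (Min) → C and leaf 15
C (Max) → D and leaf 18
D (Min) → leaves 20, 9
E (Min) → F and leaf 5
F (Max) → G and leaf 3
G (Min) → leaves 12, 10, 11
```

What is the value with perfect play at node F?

10

G: min(12, 10, 11) = 10
F: max(10, 3) = 10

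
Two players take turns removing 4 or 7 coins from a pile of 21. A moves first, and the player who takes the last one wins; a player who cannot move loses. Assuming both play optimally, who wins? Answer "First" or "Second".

i:   0  1  2  3  4  5  6  7  8  9 10 11 12 13 14 15 16 17 18 19 20 21
     L  L  L  L  W  W  W  W  W  W  W  L  L  L  L  W  W  W  W  W  W  W
Position 21 is W, so the first player wins.

First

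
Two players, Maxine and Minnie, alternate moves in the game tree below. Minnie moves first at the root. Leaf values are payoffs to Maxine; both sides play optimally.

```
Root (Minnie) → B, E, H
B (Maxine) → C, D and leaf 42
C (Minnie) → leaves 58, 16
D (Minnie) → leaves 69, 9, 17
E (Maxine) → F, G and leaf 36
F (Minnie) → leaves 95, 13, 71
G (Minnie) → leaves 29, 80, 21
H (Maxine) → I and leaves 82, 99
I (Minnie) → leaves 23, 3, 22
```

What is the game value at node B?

42

C: min(58, 16) = 16
D: min(69, 9, 17) = 9
B: max(16, 9, 42) = 42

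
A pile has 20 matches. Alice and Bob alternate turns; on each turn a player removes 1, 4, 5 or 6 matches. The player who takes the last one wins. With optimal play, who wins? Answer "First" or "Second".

Second

W/L table (W = player to move can force a win):
i:   0  1  2  3  4  5  6  7  8  9 10 11 12 13 14 15 16 17 18 19 20
     L  W  L  W  W  W  W  W  W  L  W  L  W  W  W  W  W  W  L  W  L
Position 20 is L, so the second player wins.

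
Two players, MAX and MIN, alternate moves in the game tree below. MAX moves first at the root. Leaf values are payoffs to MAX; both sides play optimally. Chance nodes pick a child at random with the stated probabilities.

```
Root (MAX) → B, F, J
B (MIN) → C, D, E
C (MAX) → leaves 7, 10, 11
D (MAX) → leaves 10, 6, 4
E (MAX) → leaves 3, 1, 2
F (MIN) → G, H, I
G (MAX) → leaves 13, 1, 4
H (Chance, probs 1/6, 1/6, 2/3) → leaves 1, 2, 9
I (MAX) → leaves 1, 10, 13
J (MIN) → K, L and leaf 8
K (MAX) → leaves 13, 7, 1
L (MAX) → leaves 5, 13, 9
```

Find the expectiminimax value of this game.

C (MAX): max(7, 10, 11) = 11
D (MAX): max(10, 6, 4) = 10
E (MAX): max(3, 1, 2) = 3
B (MIN): min(11, 10, 3) = 3
G (MAX): max(13, 1, 4) = 13
H (Chance): 1/6·1 + 1/6·2 + 2/3·9 = 6.5
I (MAX): max(1, 10, 13) = 13
F (MIN): min(13, 6.5, 13) = 6.5
K (MAX): max(13, 7, 1) = 13
L (MAX): max(5, 13, 9) = 13
J (MIN): min(13, 13, 8) = 8
Root (MAX): max(3, 6.5, 8) = 8

8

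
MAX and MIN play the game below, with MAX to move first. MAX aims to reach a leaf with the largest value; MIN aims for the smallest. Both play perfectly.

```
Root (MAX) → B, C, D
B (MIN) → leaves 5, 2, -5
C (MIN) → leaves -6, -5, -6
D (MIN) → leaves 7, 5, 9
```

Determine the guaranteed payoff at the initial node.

B (MIN): min(5, 2, -5) = -5
C (MIN): min(-6, -5, -6) = -6
D (MIN): min(7, 5, 9) = 5
Root (MAX): max(-5, -6, 5) = 5

5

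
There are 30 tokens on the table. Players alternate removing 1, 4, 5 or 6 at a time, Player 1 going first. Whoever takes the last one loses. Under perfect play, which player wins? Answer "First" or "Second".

Positions where the player to move wins (W) vs loses (L):
i:   0  1  2  3  4  5  6  7  8  9 10 11 12 13 14 15 16 17 18 19 20 21 22 23 24 25 26 27 28 29 30
     W  L  W  L  W  W  W  W  W  W  L  W  L  W  W  W  W  W  W  L  W  L  W  W  W  W  W  W  L  W  L
Position 30 is L, so the second player wins.

Second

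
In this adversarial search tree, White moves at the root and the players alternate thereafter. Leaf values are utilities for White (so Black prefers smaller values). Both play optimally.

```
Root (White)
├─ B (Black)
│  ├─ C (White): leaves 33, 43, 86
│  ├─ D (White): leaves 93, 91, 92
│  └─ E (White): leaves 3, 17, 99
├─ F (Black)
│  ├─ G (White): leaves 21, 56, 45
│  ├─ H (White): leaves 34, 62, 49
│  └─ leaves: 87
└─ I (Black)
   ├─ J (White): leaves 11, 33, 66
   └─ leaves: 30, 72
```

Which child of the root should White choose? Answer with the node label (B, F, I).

C (White): max(33, 43, 86) = 86
D (White): max(93, 91, 92) = 93
E (White): max(3, 17, 99) = 99
B (Black): min(86, 93, 99) = 86
G (White): max(21, 56, 45) = 56
H (White): max(34, 62, 49) = 62
F (Black): min(56, 62, 87) = 56
J (White): max(11, 33, 66) = 66
I (Black): min(66, 30, 72) = 30
Root (White): max(86, 56, 30) = 86
White picks the child with the highest value: B (value 86).

B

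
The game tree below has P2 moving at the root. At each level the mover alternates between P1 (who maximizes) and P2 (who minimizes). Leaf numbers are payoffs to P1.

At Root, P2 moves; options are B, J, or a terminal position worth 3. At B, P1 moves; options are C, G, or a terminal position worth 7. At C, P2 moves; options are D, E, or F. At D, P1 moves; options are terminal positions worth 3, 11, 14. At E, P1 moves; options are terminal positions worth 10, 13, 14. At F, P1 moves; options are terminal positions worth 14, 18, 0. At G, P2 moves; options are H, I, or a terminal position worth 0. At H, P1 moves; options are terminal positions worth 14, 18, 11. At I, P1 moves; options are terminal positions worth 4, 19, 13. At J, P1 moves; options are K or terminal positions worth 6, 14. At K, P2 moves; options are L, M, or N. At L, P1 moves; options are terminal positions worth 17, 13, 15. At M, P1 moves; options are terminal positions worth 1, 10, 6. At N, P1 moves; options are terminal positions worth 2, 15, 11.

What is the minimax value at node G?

0

H: max(14, 18, 11) = 18
I: max(4, 19, 13) = 19
G: min(18, 19, 0) = 0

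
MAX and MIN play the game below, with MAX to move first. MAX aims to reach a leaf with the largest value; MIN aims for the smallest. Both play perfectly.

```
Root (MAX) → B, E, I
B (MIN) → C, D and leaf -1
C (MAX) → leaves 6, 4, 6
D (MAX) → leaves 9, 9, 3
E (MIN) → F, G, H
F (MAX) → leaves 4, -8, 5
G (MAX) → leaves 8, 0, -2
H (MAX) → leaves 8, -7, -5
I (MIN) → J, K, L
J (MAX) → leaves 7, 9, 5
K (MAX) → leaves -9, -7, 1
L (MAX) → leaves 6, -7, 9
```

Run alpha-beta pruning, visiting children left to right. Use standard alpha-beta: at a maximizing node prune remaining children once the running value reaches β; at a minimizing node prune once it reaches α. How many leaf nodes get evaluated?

C [α=-∞,β=+∞]: v=6
D [α=-∞,β=6]: v=9 after child 1 ≥ β → β-cutoff, skip 2
B [α=-∞,β=+∞]: v=-1
F [α=-1,β=+∞]: v=5
G [α=-1,β=5]: v=8 after child 1 ≥ β → β-cutoff, skip 2
H [α=-1,β=5]: v=8 after child 1 ≥ β → β-cutoff, skip 2
E [α=-1,β=+∞]: v=5
J [α=5,β=+∞]: v=9
K [α=5,β=9]: v=1
I [α=5,β=+∞]: v=1 after child 2 ≤ α → α-cutoff, skip 1
Root [α=-∞,β=+∞]: v=5
Leaves evaluated: 16 of 25.

16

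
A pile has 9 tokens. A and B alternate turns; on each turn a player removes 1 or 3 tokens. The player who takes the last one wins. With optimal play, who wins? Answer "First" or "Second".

i:   0  1  2  3  4  5  6  7  8  9
     L  W  L  W  L  W  L  W  L  W
Position 9 is W, so the first player wins.

First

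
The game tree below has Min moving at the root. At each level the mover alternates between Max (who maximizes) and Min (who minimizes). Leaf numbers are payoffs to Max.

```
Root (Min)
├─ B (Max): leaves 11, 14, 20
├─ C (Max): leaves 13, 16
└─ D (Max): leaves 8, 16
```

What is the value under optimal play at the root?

B (Max): max(11, 14, 20) = 20
C (Max): max(13, 16) = 16
D (Max): max(8, 16) = 16
Root (Min): min(20, 16, 16) = 16

16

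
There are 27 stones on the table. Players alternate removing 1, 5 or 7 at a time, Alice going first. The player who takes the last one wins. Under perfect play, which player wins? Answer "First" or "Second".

First

Compute winning (W) and losing (L) positions by backward induction:
i:   0  1  2  3  4  5  6  7  8  9 10 11 12 13 14 15 16 17 18 19 20 21 22 23 24 25 26 27
     L  W  L  W  L  W  L  W  L  W  L  W  L  W  L  W  L  W  L  W  L  W  L  W  L  W  L  W
Position 27 is W, so the first player wins.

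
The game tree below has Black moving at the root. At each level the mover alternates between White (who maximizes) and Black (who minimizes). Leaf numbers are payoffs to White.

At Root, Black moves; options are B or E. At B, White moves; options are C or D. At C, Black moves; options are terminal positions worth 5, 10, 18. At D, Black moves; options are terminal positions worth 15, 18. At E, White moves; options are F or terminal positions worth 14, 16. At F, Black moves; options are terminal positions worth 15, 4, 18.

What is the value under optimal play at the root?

C (Black): min(5, 10, 18) = 5
D (Black): min(15, 18) = 15
B (White): max(5, 15) = 15
F (Black): min(15, 4, 18) = 4
E (White): max(4, 14, 16) = 16
Root (Black): min(15, 16) = 15

15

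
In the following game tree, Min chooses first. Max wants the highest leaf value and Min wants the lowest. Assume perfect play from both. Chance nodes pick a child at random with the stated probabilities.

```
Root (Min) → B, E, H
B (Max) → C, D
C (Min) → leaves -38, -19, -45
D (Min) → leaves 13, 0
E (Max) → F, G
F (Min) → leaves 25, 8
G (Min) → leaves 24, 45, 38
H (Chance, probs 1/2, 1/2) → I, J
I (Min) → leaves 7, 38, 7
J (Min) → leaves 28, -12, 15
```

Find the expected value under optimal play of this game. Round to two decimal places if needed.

C (Min): min(-38, -19, -45) = -45
D (Min): min(13, 0) = 0
B (Max): max(-45, 0) = 0
F (Min): min(25, 8) = 8
G (Min): min(24, 45, 38) = 24
E (Max): max(8, 24) = 24
I (Min): min(7, 38, 7) = 7
J (Min): min(28, -12, 15) = -12
H (Chance): 1/2·7 + 1/2·-12 = -2.5
Root (Min): min(0, 24, -2.5) = -2.5

-2.5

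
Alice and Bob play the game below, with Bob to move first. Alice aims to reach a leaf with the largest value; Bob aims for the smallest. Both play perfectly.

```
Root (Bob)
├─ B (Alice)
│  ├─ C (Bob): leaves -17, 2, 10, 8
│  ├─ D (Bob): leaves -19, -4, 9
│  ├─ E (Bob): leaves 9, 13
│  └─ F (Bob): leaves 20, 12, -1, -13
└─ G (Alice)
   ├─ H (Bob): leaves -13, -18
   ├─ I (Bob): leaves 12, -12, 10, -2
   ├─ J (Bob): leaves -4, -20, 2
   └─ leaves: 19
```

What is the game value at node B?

9

C: min(-17, 2, 10, 8) = -17
D: min(-19, -4, 9) = -19
E: min(9, 13) = 9
F: min(20, 12, -1, -13) = -13
B: max(-17, -19, 9, -13) = 9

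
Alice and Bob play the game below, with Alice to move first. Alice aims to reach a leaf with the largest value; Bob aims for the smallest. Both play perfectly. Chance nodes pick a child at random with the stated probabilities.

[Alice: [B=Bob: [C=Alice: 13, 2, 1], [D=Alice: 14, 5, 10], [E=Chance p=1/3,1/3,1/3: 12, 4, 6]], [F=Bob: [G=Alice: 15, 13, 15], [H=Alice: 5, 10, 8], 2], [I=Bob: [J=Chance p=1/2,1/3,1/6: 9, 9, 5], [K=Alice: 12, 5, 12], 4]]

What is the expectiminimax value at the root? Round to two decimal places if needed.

C (Alice): max(13, 2, 1) = 13
D (Alice): max(14, 5, 10) = 14
E (Chance): 1/3·12 + 1/3·4 + 1/3·6 = 7.33
B (Bob): min(13, 14, 7.33) = 7.33
G (Alice): max(15, 13, 15) = 15
H (Alice): max(5, 10, 8) = 10
F (Bob): min(15, 10, 2) = 2
J (Chance): 1/2·9 + 1/3·9 + 1/6·5 = 8.33
K (Alice): max(12, 5, 12) = 12
I (Bob): min(8.33, 12, 4) = 4
Root (Alice): max(7.33, 2, 4) = 7.33

7.33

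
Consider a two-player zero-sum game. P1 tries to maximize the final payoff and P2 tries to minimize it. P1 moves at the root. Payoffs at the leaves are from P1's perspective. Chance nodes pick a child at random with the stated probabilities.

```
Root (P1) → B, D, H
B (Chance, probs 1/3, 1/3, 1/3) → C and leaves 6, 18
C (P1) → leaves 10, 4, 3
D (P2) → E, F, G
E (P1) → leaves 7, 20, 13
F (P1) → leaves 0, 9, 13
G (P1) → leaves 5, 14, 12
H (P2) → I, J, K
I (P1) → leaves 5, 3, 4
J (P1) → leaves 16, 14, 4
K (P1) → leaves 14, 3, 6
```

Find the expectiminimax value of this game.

C (P1): max(10, 4, 3) = 10
B (Chance): 1/3·10 + 1/3·6 + 1/3·18 = 11.33
E (P1): max(7, 20, 13) = 20
F (P1): max(0, 9, 13) = 13
G (P1): max(5, 14, 12) = 14
D (P2): min(20, 13, 14) = 13
I (P1): max(5, 3, 4) = 5
J (P1): max(16, 14, 4) = 16
K (P1): max(14, 3, 6) = 14
H (P2): min(5, 16, 14) = 5
Root (P1): max(11.33, 13, 5) = 13

13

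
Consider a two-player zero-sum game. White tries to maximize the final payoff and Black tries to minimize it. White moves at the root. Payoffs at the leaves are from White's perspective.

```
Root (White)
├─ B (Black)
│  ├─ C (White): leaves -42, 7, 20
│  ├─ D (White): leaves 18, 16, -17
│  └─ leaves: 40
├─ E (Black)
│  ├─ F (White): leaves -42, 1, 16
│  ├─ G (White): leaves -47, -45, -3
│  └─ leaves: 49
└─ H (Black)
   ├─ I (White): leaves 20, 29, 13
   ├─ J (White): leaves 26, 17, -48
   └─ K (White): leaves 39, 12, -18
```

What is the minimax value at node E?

F: max(-42, 1, 16) = 16
G: max(-47, -45, -3) = -3
E: min(16, -3, 49) = -3

-3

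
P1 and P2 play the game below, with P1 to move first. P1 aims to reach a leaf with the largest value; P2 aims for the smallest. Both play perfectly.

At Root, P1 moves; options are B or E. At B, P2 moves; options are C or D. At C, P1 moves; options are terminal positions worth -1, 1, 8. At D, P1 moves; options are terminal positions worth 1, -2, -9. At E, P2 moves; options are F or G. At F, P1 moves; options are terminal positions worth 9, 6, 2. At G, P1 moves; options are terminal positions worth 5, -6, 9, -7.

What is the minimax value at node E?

9

F: max(9, 6, 2) = 9
G: max(5, -6, 9, -7) = 9
E: min(9, 9) = 9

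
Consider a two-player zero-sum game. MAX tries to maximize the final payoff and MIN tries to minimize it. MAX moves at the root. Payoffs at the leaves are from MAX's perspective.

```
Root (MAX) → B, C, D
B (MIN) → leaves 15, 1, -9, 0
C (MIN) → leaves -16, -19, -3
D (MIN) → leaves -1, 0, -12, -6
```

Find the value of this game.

-9

B (MIN): min(15, 1, -9, 0) = -9
C (MIN): min(-16, -19, -3) = -19
D (MIN): min(-1, 0, -12, -6) = -12
Root (MAX): max(-9, -19, -12) = -9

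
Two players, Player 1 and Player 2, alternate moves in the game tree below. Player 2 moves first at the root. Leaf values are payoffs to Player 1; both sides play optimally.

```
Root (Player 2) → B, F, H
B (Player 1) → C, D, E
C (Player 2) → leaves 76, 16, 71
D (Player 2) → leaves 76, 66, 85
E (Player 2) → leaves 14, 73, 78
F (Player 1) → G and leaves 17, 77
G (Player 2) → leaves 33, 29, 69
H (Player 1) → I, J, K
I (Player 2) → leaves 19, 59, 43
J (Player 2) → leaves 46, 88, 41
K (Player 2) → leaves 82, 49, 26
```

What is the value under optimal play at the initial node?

41

C (Player 2): min(76, 16, 71) = 16
D (Player 2): min(76, 66, 85) = 66
E (Player 2): min(14, 73, 78) = 14
B (Player 1): max(16, 66, 14) = 66
G (Player 2): min(33, 29, 69) = 29
F (Player 1): max(29, 17, 77) = 77
I (Player 2): min(19, 59, 43) = 19
J (Player 2): min(46, 88, 41) = 41
K (Player 2): min(82, 49, 26) = 26
H (Player 1): max(19, 41, 26) = 41
Root (Player 2): min(66, 77, 41) = 41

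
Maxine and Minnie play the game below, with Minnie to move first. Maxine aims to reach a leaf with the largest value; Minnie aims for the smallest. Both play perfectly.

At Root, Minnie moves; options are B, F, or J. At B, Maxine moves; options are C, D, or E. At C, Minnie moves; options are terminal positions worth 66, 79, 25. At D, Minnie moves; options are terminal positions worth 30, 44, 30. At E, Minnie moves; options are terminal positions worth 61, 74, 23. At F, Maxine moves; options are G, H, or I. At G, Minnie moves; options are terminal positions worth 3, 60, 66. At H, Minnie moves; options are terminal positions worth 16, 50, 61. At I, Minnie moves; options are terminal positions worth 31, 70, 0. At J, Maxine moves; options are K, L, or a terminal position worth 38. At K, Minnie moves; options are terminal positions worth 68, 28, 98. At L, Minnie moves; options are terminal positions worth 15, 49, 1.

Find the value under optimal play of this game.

C (Minnie): min(66, 79, 25) = 25
D (Minnie): min(30, 44, 30) = 30
E (Minnie): min(61, 74, 23) = 23
B (Maxine): max(25, 30, 23) = 30
G (Minnie): min(3, 60, 66) = 3
H (Minnie): min(16, 50, 61) = 16
I (Minnie): min(31, 70, 0) = 0
F (Maxine): max(3, 16, 0) = 16
K (Minnie): min(68, 28, 98) = 28
L (Minnie): min(15, 49, 1) = 1
J (Maxine): max(28, 1, 38) = 38
Root (Minnie): min(30, 16, 38) = 16

16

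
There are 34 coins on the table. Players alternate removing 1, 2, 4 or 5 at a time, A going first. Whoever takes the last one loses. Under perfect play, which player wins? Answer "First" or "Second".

Compute winning (W) and losing (L) positions by backward induction:
i:   0  1  2  3  4  5  6  7  8  9 10 11 12 13 14 15 16 17 18 19 20 21 22 23 24 25 26 27 28 29 30 31 32 33 34
     W  L  W  W  L  W  W  L  W  W  L  W  W  L  W  W  L  W  W  L  W  W  L  W  W  L  W  W  L  W  W  L  W  W  L
Position 34 is L, so the second player wins.

Second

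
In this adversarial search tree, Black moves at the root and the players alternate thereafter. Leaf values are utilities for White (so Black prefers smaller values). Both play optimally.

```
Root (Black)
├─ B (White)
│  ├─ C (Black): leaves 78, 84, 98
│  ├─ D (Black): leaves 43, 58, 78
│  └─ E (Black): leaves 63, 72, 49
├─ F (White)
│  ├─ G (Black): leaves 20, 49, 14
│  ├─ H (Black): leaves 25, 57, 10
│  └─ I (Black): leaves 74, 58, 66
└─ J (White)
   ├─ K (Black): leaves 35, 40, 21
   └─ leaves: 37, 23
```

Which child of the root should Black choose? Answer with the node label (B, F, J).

C (Black): min(78, 84, 98) = 78
D (Black): min(43, 58, 78) = 43
E (Black): min(63, 72, 49) = 49
B (White): max(78, 43, 49) = 78
G (Black): min(20, 49, 14) = 14
H (Black): min(25, 57, 10) = 10
I (Black): min(74, 58, 66) = 58
F (White): max(14, 10, 58) = 58
K (Black): min(35, 40, 21) = 21
J (White): max(21, 37, 23) = 37
Root (Black): min(78, 58, 37) = 37
Black picks the child with the lowest value: J (value 37).

J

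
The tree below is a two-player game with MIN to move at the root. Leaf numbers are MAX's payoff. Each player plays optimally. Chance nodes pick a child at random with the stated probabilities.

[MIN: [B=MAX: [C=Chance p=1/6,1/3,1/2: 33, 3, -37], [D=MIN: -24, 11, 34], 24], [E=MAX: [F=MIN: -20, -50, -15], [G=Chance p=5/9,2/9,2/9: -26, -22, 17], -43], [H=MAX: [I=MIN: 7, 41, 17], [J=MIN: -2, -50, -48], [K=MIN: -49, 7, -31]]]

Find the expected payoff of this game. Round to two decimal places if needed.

C (Chance): 1/6·33 + 1/3·3 + 1/2·-37 = -12
D (MIN): min(-24, 11, 34) = -24
B (MAX): max(-12, -24, 24) = 24
F (MIN): min(-20, -50, -15) = -50
G (Chance): 5/9·-26 + 2/9·-22 + 2/9·17 = -15.56
E (MAX): max(-50, -15.56, -43) = -15.56
I (MIN): min(7, 41, 17) = 7
J (MIN): min(-2, -50, -48) = -50
K (MIN): min(-49, 7, -31) = -49
H (MAX): max(7, -50, -49) = 7
Root (MIN): min(24, -15.56, 7) = -15.56

-15.56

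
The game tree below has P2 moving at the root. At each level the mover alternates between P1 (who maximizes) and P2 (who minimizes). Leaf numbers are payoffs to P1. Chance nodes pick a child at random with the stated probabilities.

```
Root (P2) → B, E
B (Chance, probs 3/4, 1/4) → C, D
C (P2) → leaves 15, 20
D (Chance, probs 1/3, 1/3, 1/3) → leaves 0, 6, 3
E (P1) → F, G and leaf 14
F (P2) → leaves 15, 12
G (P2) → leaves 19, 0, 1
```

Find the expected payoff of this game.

12

C (P2): min(15, 20) = 15
D (Chance): 1/3·0 + 1/3·6 + 1/3·3 = 3
B (Chance): 3/4·15 + 1/4·3 = 12
F (P2): min(15, 12) = 12
G (P2): min(19, 0, 1) = 0
E (P1): max(12, 0, 14) = 14
Root (P2): min(12, 14) = 12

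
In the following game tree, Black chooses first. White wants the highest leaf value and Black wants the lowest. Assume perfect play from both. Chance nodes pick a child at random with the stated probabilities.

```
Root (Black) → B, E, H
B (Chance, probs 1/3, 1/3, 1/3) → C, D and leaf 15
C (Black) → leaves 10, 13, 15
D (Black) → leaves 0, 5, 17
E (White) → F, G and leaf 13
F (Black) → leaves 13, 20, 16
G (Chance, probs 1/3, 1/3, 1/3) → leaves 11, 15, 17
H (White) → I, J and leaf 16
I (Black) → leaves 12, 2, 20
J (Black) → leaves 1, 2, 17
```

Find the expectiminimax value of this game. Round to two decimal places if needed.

8.33

C (Black): min(10, 13, 15) = 10
D (Black): min(0, 5, 17) = 0
B (Chance): 1/3·10 + 1/3·0 + 1/3·15 = 8.33
F (Black): min(13, 20, 16) = 13
G (Chance): 1/3·11 + 1/3·15 + 1/3·17 = 14.33
E (White): max(13, 14.33, 13) = 14.33
I (Black): min(12, 2, 20) = 2
J (Black): min(1, 2, 17) = 1
H (White): max(2, 1, 16) = 16
Root (Black): min(8.33, 14.33, 16) = 8.33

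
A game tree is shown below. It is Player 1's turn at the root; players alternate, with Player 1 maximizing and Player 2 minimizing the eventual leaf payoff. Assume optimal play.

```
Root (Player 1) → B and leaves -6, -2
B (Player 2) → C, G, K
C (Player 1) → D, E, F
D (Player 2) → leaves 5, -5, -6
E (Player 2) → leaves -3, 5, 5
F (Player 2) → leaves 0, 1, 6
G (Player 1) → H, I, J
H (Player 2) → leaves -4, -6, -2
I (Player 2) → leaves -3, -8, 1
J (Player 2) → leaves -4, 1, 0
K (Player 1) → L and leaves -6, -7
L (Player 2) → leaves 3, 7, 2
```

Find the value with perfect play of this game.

-2

D (Player 2): min(5, -5, -6) = -6
E (Player 2): min(-3, 5, 5) = -3
F (Player 2): min(0, 1, 6) = 0
C (Player 1): max(-6, -3, 0) = 0
H (Player 2): min(-4, -6, -2) = -6
I (Player 2): min(-3, -8, 1) = -8
J (Player 2): min(-4, 1, 0) = -4
G (Player 1): max(-6, -8, -4) = -4
L (Player 2): min(3, 7, 2) = 2
K (Player 1): max(2, -6, -7) = 2
B (Player 2): min(0, -4, 2) = -4
Root (Player 1): max(-4, -6, -2) = -2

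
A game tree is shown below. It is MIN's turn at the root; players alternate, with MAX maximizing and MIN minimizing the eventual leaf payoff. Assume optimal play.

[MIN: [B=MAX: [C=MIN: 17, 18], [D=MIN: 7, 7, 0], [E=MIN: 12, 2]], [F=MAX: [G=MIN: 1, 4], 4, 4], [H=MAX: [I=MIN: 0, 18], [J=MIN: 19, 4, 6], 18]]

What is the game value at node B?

17

C: min(17, 18) = 17
D: min(7, 7, 0) = 0
E: min(12, 2) = 2
B: max(17, 0, 2) = 17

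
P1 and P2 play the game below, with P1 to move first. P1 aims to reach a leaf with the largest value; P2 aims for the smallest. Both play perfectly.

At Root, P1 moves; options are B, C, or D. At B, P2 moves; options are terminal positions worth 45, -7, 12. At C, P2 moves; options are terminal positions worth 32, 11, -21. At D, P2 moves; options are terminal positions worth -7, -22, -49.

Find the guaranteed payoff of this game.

B (P2): min(45, -7, 12) = -7
C (P2): min(32, 11, -21) = -21
D (P2): min(-7, -22, -49) = -49
Root (P1): max(-7, -21, -49) = -7

-7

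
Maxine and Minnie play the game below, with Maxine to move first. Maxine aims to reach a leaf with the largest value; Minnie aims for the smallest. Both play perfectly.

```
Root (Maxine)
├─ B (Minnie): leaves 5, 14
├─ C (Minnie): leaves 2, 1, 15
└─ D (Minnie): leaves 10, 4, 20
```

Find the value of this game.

B (Minnie): min(5, 14) = 5
C (Minnie): min(2, 1, 15) = 1
D (Minnie): min(10, 4, 20) = 4
Root (Maxine): max(5, 1, 4) = 5

5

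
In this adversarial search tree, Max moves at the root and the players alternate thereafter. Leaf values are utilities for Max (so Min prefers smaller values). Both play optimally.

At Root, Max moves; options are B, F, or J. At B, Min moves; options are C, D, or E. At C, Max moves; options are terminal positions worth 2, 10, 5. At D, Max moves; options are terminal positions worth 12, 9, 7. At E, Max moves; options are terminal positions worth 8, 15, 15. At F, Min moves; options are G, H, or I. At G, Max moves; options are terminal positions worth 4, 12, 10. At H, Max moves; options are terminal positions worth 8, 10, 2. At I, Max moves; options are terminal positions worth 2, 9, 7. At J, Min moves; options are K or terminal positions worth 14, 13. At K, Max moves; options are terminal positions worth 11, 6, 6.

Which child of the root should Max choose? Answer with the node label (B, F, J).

J

C (Max): max(2, 10, 5) = 10
D (Max): max(12, 9, 7) = 12
E (Max): max(8, 15, 15) = 15
B (Min): min(10, 12, 15) = 10
G (Max): max(4, 12, 10) = 12
H (Max): max(8, 10, 2) = 10
I (Max): max(2, 9, 7) = 9
F (Min): min(12, 10, 9) = 9
K (Max): max(11, 6, 6) = 11
J (Min): min(11, 14, 13) = 11
Root (Max): max(10, 9, 11) = 11
Max picks the child with the highest value: J (value 11).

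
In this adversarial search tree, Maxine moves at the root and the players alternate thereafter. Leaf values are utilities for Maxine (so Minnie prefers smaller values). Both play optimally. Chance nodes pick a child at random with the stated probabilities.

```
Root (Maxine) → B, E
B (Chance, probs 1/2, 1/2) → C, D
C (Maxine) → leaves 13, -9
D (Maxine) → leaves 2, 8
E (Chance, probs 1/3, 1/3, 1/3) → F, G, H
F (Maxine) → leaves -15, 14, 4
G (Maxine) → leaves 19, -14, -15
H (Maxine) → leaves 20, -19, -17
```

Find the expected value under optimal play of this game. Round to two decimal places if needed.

C (Maxine): max(13, -9) = 13
D (Maxine): max(2, 8) = 8
B (Chance): 1/2·13 + 1/2·8 = 10.5
F (Maxine): max(-15, 14, 4) = 14
G (Maxine): max(19, -14, -15) = 19
H (Maxine): max(20, -19, -17) = 20
E (Chance): 1/3·14 + 1/3·19 + 1/3·20 = 17.67
Root (Maxine): max(10.5, 17.67) = 17.67

17.67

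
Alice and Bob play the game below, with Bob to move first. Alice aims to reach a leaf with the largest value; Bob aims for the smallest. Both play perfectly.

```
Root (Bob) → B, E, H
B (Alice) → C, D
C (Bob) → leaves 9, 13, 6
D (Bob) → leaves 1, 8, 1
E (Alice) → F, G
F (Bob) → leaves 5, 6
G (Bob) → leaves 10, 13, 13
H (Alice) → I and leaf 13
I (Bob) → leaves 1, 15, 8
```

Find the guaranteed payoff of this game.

6

C (Bob): min(9, 13, 6) = 6
D (Bob): min(1, 8, 1) = 1
B (Alice): max(6, 1) = 6
F (Bob): min(5, 6) = 5
G (Bob): min(10, 13, 13) = 10
E (Alice): max(5, 10) = 10
I (Bob): min(1, 15, 8) = 1
H (Alice): max(1, 13) = 13
Root (Bob): min(6, 10, 13) = 6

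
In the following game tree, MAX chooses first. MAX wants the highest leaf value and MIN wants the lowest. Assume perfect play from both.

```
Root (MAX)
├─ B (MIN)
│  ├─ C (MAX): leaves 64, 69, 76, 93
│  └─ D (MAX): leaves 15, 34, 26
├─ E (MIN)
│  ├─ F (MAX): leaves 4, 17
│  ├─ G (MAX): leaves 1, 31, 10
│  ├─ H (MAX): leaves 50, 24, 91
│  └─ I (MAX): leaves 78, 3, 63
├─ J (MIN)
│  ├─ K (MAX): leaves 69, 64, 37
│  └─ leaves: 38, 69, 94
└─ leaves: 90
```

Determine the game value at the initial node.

90

C (MAX): max(64, 69, 76, 93) = 93
D (MAX): max(15, 34, 26) = 34
B (MIN): min(93, 34) = 34
F (MAX): max(4, 17) = 17
G (MAX): max(1, 31, 10) = 31
H (MAX): max(50, 24, 91) = 91
I (MAX): max(78, 3, 63) = 78
E (MIN): min(17, 31, 91, 78) = 17
K (MAX): max(69, 64, 37) = 69
J (MIN): min(69, 38, 69, 94) = 38
Root (MAX): max(34, 17, 38, 90) = 90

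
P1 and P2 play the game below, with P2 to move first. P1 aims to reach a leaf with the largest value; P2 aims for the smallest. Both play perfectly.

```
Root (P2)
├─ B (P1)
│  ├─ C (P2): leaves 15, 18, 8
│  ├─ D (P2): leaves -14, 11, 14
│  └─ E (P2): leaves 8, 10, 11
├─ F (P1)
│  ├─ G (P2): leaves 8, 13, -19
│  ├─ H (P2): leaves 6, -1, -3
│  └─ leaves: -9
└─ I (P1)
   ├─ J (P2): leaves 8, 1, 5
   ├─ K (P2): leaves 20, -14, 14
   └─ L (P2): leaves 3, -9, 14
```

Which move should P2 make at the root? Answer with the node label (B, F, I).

F

C (P2): min(15, 18, 8) = 8
D (P2): min(-14, 11, 14) = -14
E (P2): min(8, 10, 11) = 8
B (P1): max(8, -14, 8) = 8
G (P2): min(8, 13, -19) = -19
H (P2): min(6, -1, -3) = -3
F (P1): max(-19, -3, -9) = -3
J (P2): min(8, 1, 5) = 1
K (P2): min(20, -14, 14) = -14
L (P2): min(3, -9, 14) = -9
I (P1): max(1, -14, -9) = 1
Root (P2): min(8, -3, 1) = -3
P2 picks the child with the lowest value: F (value -3).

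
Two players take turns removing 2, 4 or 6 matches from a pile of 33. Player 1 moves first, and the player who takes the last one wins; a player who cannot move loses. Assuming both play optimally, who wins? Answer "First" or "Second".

Second

Compute winning (W) and losing (L) positions by backward induction:
i:   0  1  2  3  4  5  6  7  8  9 10 11 12 13 14 15 16 17 18 19 20 21 22 23 24 25 26 27 28 29 30 31 32 33
     L  L  W  W  W  W  W  W  L  L  W  W  W  W  W  W  L  L  W  W  W  W  W  W  L  L  W  W  W  W  W  W  L  L
Position 33 is L, so the second player wins.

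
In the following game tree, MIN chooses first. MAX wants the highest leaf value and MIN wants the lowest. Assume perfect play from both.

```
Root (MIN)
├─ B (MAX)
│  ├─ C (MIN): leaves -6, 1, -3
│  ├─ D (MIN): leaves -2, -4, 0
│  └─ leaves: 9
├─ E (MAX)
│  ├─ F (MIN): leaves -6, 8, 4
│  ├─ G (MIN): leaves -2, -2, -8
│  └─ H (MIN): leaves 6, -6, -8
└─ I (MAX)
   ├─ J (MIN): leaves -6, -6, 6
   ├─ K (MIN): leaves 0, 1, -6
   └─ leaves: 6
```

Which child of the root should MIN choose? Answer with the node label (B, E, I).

C (MIN): min(-6, 1, -3) = -6
D (MIN): min(-2, -4, 0) = -4
B (MAX): max(-6, -4, 9) = 9
F (MIN): min(-6, 8, 4) = -6
G (MIN): min(-2, -2, -8) = -8
H (MIN): min(6, -6, -8) = -8
E (MAX): max(-6, -8, -8) = -6
J (MIN): min(-6, -6, 6) = -6
K (MIN): min(0, 1, -6) = -6
I (MAX): max(-6, -6, 6) = 6
Root (MIN): min(9, -6, 6) = -6
MIN picks the child with the lowest value: E (value -6).

E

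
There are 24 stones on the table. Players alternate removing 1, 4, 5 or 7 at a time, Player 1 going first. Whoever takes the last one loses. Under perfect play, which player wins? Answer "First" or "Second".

First

i:   0  1  2  3  4  5  6  7  8  9 10 11 12 13 14 15 16 17 18 19 20 21 22 23 24
     W  L  W  L  W  W  W  W  W  L  W  L  W  W  W  W  W  L  W  L  W  W  W  W  W
Position 24 is W, so the first player wins.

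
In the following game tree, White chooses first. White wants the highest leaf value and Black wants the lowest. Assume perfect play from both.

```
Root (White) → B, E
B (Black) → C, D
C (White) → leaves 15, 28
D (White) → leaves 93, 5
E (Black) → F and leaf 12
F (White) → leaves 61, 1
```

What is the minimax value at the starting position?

C (White): max(15, 28) = 28
D (White): max(93, 5) = 93
B (Black): min(28, 93) = 28
F (White): max(61, 1) = 61
E (Black): min(61, 12) = 12
Root (White): max(28, 12) = 28

28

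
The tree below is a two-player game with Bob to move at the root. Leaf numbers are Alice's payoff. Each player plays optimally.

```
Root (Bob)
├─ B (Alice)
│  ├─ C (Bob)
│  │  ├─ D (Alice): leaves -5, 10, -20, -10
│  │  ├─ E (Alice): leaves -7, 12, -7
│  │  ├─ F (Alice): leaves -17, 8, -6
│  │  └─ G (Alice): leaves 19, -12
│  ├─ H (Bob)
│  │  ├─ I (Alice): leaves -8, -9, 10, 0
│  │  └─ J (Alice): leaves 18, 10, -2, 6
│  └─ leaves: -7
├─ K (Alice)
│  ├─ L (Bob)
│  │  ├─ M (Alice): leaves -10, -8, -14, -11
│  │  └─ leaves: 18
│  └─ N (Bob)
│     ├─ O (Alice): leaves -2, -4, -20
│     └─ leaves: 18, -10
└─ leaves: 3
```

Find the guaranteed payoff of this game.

-8

D (Alice): max(-5, 10, -20, -10) = 10
E (Alice): max(-7, 12, -7) = 12
F (Alice): max(-17, 8, -6) = 8
G (Alice): max(19, -12) = 19
C (Bob): min(10, 12, 8, 19) = 8
I (Alice): max(-8, -9, 10, 0) = 10
J (Alice): max(18, 10, -2, 6) = 18
H (Bob): min(10, 18) = 10
B (Alice): max(8, 10, -7) = 10
M (Alice): max(-10, -8, -14, -11) = -8
L (Bob): min(-8, 18) = -8
O (Alice): max(-2, -4, -20) = -2
N (Bob): min(-2, 18, -10) = -10
K (Alice): max(-8, -10) = -8
Root (Bob): min(10, -8, 3) = -8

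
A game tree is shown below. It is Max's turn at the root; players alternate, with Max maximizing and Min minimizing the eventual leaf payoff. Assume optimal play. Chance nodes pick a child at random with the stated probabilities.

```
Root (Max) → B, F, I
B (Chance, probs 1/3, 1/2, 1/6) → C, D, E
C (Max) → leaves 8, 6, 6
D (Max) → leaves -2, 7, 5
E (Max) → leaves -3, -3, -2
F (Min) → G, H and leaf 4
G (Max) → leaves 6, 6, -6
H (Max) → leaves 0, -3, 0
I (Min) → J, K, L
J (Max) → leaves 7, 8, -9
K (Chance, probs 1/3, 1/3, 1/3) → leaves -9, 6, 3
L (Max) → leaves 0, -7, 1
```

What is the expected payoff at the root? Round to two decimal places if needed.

5.83

C (Max): max(8, 6, 6) = 8
D (Max): max(-2, 7, 5) = 7
E (Max): max(-3, -3, -2) = -2
B (Chance): 1/3·8 + 1/2·7 + 1/6·-2 = 5.83
G (Max): max(6, 6, -6) = 6
H (Max): max(0, -3, 0) = 0
F (Min): min(6, 0, 4) = 0
J (Max): max(7, 8, -9) = 8
K (Chance): 1/3·-9 + 1/3·6 + 1/3·3 = 0
L (Max): max(0, -7, 1) = 1
I (Min): min(8, 0, 1) = 0
Root (Max): max(5.83, 0, 0) = 5.83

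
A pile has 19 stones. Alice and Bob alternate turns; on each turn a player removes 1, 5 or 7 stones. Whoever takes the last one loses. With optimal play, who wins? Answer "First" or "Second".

Second

Positions where the player to move wins (W) vs loses (L):
i:   0  1  2  3  4  5  6  7  8  9 10 11 12 13 14 15 16 17 18 19
     W  L  W  L  W  L  W  L  W  L  W  L  W  L  W  L  W  L  W  L
Position 19 is L, so the second player wins.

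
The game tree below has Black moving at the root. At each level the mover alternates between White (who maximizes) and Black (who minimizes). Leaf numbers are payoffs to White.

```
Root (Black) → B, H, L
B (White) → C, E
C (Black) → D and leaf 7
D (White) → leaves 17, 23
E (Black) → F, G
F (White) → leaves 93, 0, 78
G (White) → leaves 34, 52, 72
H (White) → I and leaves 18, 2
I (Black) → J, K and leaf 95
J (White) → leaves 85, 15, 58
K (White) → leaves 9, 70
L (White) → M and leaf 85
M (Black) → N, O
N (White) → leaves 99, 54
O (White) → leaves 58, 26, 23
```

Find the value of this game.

70

D (White): max(17, 23) = 23
C (Black): min(23, 7) = 7
F (White): max(93, 0, 78) = 93
G (White): max(34, 52, 72) = 72
E (Black): min(93, 72) = 72
B (White): max(7, 72) = 72
J (White): max(85, 15, 58) = 85
K (White): max(9, 70) = 70
I (Black): min(85, 70, 95) = 70
H (White): max(70, 18, 2) = 70
N (White): max(99, 54) = 99
O (White): max(58, 26, 23) = 58
M (Black): min(99, 58) = 58
L (White): max(58, 85) = 85
Root (Black): min(72, 70, 85) = 70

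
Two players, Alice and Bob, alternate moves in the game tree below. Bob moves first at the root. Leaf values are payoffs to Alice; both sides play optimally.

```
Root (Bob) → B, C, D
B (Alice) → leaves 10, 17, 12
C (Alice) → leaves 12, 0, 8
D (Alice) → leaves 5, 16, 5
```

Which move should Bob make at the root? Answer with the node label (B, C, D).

B (Alice): max(10, 17, 12) = 17
C (Alice): max(12, 0, 8) = 12
D (Alice): max(5, 16, 5) = 16
Root (Bob): min(17, 12, 16) = 12
Bob picks the child with the lowest value: C (value 12).

C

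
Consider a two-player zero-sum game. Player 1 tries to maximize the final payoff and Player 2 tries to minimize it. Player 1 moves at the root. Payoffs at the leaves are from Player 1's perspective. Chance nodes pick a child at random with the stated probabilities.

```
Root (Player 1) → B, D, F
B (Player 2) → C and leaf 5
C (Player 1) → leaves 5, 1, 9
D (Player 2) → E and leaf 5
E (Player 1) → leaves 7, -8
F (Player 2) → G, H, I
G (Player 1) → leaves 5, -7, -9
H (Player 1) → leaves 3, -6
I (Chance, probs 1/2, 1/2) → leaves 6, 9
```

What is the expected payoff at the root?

5

C (Player 1): max(5, 1, 9) = 9
B (Player 2): min(9, 5) = 5
E (Player 1): max(7, -8) = 7
D (Player 2): min(7, 5) = 5
G (Player 1): max(5, -7, -9) = 5
H (Player 1): max(3, -6) = 3
I (Chance): 1/2·6 + 1/2·9 = 7.5
F (Player 2): min(5, 3, 7.5) = 3
Root (Player 1): max(5, 5, 3) = 5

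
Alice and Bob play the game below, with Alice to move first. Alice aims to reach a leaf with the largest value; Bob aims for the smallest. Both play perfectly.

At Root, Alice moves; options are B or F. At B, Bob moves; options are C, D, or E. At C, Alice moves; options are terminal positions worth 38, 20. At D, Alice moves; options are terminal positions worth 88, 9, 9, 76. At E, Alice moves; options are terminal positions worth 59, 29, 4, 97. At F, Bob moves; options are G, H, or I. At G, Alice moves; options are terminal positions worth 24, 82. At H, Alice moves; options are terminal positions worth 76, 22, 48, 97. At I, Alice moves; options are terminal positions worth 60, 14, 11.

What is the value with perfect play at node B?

C: max(38, 20) = 38
D: max(88, 9, 9, 76) = 88
E: max(59, 29, 4, 97) = 97
B: min(38, 88, 97) = 38

38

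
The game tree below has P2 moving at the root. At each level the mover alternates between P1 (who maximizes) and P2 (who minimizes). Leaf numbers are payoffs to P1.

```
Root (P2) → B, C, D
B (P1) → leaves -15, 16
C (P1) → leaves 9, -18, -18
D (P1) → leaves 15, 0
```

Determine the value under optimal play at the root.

9

B (P1): max(-15, 16) = 16
C (P1): max(9, -18, -18) = 9
D (P1): max(15, 0) = 15
Root (P2): min(16, 9, 15) = 9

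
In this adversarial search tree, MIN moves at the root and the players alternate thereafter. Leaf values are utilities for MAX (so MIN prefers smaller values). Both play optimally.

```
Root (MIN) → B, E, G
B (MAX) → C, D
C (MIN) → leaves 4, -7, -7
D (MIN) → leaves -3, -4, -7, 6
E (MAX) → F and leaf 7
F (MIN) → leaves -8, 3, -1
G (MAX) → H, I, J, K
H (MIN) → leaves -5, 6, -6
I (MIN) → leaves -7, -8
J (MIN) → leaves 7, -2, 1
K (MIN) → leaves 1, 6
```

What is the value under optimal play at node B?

-7

C: min(4, -7, -7) = -7
D: min(-3, -4, -7, 6) = -7
B: max(-7, -7) = -7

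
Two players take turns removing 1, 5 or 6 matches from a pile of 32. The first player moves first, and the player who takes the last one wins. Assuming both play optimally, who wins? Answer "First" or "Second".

First

W/L table (W = player to move can force a win):
i:   0  1  2  3  4  5  6  7  8  9 10 11 12 13 14 15 16 17 18 19 20 21 22 23 24 25 26 27 28 29 30 31 32
     L  W  L  W  L  W  W  W  W  W  W  L  W  L  W  L  W  W  W  W  W  W  L  W  L  W  L  W  W  W  W  W  W
Position 32 is W, so the first player wins.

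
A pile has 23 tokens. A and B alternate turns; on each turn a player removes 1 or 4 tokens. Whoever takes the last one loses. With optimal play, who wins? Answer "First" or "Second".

Second

W/L table (W = player to move can force a win):
i:   0  1  2  3  4  5  6  7  8  9 10 11 12 13 14 15 16 17 18 19 20 21 22 23
     W  L  W  L  W  W  L  W  L  W  W  L  W  L  W  W  L  W  L  W  W  L  W  L
Position 23 is L, so the second player wins.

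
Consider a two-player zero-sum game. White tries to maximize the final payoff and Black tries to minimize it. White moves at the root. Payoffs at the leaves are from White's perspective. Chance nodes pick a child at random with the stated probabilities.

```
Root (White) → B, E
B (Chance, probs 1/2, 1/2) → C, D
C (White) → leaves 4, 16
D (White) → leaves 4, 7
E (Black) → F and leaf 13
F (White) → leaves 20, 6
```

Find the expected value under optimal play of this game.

13

C (White): max(4, 16) = 16
D (White): max(4, 7) = 7
B (Chance): 1/2·16 + 1/2·7 = 11.5
F (White): max(20, 6) = 20
E (Black): min(20, 13) = 13
Root (White): max(11.5, 13) = 13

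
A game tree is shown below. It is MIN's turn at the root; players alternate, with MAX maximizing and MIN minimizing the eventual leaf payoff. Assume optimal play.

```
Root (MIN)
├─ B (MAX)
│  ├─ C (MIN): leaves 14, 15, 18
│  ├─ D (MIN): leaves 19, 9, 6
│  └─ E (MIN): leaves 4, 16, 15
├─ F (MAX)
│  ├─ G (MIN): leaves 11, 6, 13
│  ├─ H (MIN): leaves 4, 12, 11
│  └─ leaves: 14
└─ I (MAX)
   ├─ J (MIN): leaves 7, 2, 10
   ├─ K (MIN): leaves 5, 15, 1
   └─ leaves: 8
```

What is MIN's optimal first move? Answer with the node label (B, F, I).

I

C (MIN): min(14, 15, 18) = 14
D (MIN): min(19, 9, 6) = 6
E (MIN): min(4, 16, 15) = 4
B (MAX): max(14, 6, 4) = 14
G (MIN): min(11, 6, 13) = 6
H (MIN): min(4, 12, 11) = 4
F (MAX): max(6, 4, 14) = 14
J (MIN): min(7, 2, 10) = 2
K (MIN): min(5, 15, 1) = 1
I (MAX): max(2, 1, 8) = 8
Root (MIN): min(14, 14, 8) = 8
MIN picks the child with the lowest value: I (value 8).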